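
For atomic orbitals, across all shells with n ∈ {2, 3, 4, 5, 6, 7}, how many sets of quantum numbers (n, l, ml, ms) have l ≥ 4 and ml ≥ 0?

68

Count contributing orbitals for each principal shell:
n=5 → 5; n=6 → 11; n=7 → 18.
Orbitals: 5 + 11 + 18 = 34. Including both spin states (ms = ±1/2) gives 2 × 34 = 68 states.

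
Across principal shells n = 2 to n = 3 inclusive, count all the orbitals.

13

Shell n has n² orbitals: 2²=4 + 3²=9 = 13 orbitals.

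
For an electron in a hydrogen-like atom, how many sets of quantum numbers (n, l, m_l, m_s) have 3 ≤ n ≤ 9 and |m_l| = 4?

Count contributing orbitals for each principal shell:
n=5 → 2; n=6 → 4; n=7 → 6; n=8 → 8; n=9 → 10.
Orbitals: 2 + 4 + 6 + 8 + 10 = 30. Including both spin states (m_s = ±1/2) gives 2 × 30 = 60 states.

60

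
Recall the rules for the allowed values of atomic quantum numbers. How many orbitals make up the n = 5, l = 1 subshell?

A subshell has 2l+1 orbitals; with l = 1, that's 3.

3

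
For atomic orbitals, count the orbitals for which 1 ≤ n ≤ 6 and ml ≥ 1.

Work shell by shell — for each n, count the (l, ml) pairs that satisfy ml ≥ 1:
n=2 → 1; n=3 → 3; n=4 → 6; n=5 → 10; n=6 → 15.
Total orbitals: 1 + 3 + 6 + 10 + 15 = 35.

35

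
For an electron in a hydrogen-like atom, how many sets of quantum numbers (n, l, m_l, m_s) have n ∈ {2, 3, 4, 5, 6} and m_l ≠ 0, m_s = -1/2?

Count contributing orbitals for each principal shell:
n=2 → 2; n=3 → 6; n=4 → 12; n=5 → 20; n=6 → 30.
Orbitals: 2 + 6 + 12 + 20 + 30 = 70. With m_s fixed to -1/2 there is one state per orbital, so 70 states.

70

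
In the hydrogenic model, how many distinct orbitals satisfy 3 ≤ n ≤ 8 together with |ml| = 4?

For each n in the range, tally the orbitals obeying |ml| = 4:
n=5 → 2; n=6 → 4; n=7 → 6; n=8 → 8.
Total orbitals: 2 + 4 + 6 + 8 = 20.

20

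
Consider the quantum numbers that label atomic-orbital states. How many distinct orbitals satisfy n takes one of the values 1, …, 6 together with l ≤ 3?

62

Go shell by shell, enumerating (l, ml) with l ≤ 3:
n=1 → 1; n=2 → 4; n=3 → 9; n=4 → 16; n=5 → 16; n=6 → 16.
Total orbitals: 1 + 4 + 9 + 16 + 16 + 16 = 62.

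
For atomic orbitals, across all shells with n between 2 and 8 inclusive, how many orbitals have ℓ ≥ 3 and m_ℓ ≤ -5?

10

For each n in the range, tally the orbitals obeying ℓ ≥ 3 and m_ℓ ≤ -5:
n=6 → 1; n=7 → 3; n=8 → 6.
Total orbitals: 1 + 3 + 6 = 10.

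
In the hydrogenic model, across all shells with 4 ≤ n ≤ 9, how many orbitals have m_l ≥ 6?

For each n in the range, tally the orbitals obeying m_l ≥ 6:
n=7 → 1; n=8 → 3; n=9 → 6.
Total orbitals: 1 + 3 + 6 = 10.

10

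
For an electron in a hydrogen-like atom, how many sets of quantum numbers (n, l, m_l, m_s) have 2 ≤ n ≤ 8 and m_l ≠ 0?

Per-shell orbital counts meeting the constraint:
n=2 → 2; n=3 → 6; n=4 → 12; n=5 → 20; n=6 → 30; n=7 → 42; n=8 → 56.
Orbitals: 2 + 6 + 12 + 20 + 30 + 42 + 56 = 168. Including both spin states (m_s = ±1/2) gives 2 × 168 = 336 states.

336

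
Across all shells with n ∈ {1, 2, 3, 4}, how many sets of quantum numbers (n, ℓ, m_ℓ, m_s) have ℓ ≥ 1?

52

Per-shell orbital counts meeting the constraint:
n=2 → 3; n=3 → 8; n=4 → 15.
Orbitals: 3 + 8 + 15 = 26. Including both spin states (m_s = ±1/2) gives 2 × 26 = 52 states.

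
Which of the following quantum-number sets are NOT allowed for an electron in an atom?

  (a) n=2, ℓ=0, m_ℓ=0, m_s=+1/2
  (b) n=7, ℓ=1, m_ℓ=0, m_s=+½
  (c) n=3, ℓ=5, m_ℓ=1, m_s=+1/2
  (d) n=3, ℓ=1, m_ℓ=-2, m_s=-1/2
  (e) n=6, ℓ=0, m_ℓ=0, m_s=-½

(c) and (d)

(c) has ℓ = 5 ≥ n = 3, violating 0 ≤ ℓ ≤ n−1.
(d) has |m_ℓ| = 2 > ℓ = 1, violating −ℓ ≤ m_ℓ ≤ ℓ.
The remaining sets (a), (b), (e) satisfy all four rules.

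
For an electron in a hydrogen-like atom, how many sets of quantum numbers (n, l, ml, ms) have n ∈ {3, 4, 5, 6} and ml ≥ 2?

40

Per-shell orbital counts meeting the constraint:
n=3 → 1; n=4 → 3; n=5 → 6; n=6 → 10.
Orbitals: 1 + 3 + 6 + 10 = 20. Including both spin states (ms = ±1/2) gives 2 × 20 = 40 states.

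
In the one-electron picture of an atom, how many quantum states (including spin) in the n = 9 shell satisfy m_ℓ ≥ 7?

The n = 9 shell has ℓ = 0 through 8; check each.
Contributions: ℓ=7 → 1; ℓ=8 → 2.
Orbitals: 1 + 2 = 3. Each orbital carries two spin states, so 3 × 2 = 6 states.

6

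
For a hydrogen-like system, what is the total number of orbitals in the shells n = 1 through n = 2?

5

Shell n has n² orbitals: 1²=1 + 2²=4 = 5 orbitals.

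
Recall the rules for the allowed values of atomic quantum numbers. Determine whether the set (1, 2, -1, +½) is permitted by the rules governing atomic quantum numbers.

The orbital quantum number must satisfy 0 ≤ l ≤ n−1. With n = 1 the allowed l values are 0, so l = 2 is out of range.

Invalid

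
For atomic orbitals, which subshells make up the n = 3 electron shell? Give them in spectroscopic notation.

3s, 3p, 3d

For n = 3, ℓ runs from 0 to 2. In spectroscopic notation ℓ = 0,1,2,… ↔ s,p,d,f,g,h,i, so the subshells are 3s, 3p, 3d.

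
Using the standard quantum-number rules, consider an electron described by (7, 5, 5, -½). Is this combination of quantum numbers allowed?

Yes

n = 7 is a positive integer. l = 5 satisfies 0 ≤ l ≤ n−1 = 6. ml = 5 lies in the range −l … +l (here −5 … 5). ms = -1/2 is one of ±1/2.
All four constraints are satisfied.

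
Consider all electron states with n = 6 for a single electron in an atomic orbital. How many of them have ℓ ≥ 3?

54

Orbitals with ℓ ≥ 3, by ℓ: ℓ=3 → 7; ℓ=4 → 9; ℓ=5 → 11.
Orbitals: 7 + 9 + 11 = 27. Each orbital carries two spin states, so 27 × 2 = 54 states.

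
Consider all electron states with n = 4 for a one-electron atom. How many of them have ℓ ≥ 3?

14

Orbitals with ℓ ≥ 3, by ℓ: ℓ=3 → 7.
Orbitals: 7. Each orbital carries two spin states, so 7 × 2 = 14 states.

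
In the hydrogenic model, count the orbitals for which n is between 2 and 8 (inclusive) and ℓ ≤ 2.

58

Work shell by shell — for each n, count the (ℓ, m_ℓ) pairs that satisfy ℓ ≤ 2:
n=2 → 4; n=3 → 9; n=4 → 9; n=5 → 9; n=6 → 9; n=7 → 9; n=8 → 9.
Total orbitals: 4 + 9 + 9 + 9 + 9 + 9 + 9 = 58.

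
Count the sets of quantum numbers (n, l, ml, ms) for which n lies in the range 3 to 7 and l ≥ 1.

260

Work shell by shell — for each n, count the (l, ml) pairs that satisfy l ≥ 1:
n=3 → 8; n=4 → 15; n=5 → 24; n=6 → 35; n=7 → 48.
Orbitals: 8 + 15 + 24 + 35 + 48 = 130. Including both spin states (ms = ±1/2) gives 2 × 130 = 260 states.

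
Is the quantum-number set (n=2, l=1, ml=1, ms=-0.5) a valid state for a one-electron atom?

Yes

n = 2 is a positive integer. l = 1 satisfies 0 ≤ l ≤ n−1 = 1. ml = 1 lies in the range −l … +l (here −1 … 1). ms = -1/2 is one of ±1/2.
All four constraints are satisfied.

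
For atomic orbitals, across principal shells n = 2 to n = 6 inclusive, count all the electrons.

Shell n has n² orbitals: 2²=4 + 3²=9 + 4²=16 + 5²=25 + 6²=36 = 90 orbitals.
Two spin states per orbital: 2 × 90 = 180 electrons.

180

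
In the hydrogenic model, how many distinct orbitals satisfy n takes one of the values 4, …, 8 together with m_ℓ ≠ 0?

Treat each shell separately and count matching orbitals:
n=4 → 12; n=5 → 20; n=6 → 30; n=7 → 42; n=8 → 56.
Total orbitals: 12 + 20 + 30 + 42 + 56 = 160.

160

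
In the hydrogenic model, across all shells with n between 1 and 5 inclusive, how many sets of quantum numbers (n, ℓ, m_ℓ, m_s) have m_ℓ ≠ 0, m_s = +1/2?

40

Go shell by shell, enumerating (ℓ, m_ℓ) with m_ℓ ≠ 0:
n=2 → 2; n=3 → 6; n=4 → 12; n=5 → 20.
Orbitals: 2 + 6 + 12 + 20 = 40. With m_s fixed to +1/2 there is one state per orbital, so 40 states.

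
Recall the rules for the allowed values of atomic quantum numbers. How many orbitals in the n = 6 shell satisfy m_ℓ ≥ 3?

6

Go through ℓ = 0, …, 5 (the values permitted for n = 6).
The (ℓ, m_ℓ) pairs meeting m_ℓ ≥ 3 give: ℓ=3 → 1; ℓ=4 → 2; ℓ=5 → 3.
Total orbitals: 1 + 2 + 3 = 6.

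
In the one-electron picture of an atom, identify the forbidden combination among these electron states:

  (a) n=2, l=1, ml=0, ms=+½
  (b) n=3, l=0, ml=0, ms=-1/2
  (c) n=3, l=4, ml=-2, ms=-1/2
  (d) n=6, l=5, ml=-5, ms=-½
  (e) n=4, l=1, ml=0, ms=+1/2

(c)

(c) has l = 4 ≥ n = 3, violating 0 ≤ l ≤ n−1.
The remaining sets (a), (b), (d), (e) satisfy all four rules.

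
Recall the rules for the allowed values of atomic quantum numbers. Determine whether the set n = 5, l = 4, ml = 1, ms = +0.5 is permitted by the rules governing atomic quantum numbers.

n = 5 is a positive integer. l = 4 satisfies 0 ≤ l ≤ n−1 = 4. ml = 1 lies in the range −l … +l (here −4 … 4). ms = +1/2 is one of ±1/2.
All four constraints are satisfied.

Valid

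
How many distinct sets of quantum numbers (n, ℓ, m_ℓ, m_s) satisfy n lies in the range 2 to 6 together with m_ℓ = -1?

30

Count contributing orbitals for each principal shell:
n=2 → 1; n=3 → 2; n=4 → 3; n=5 → 4; n=6 → 5.
Orbitals: 1 + 2 + 3 + 4 + 5 = 15. Including both spin states (m_s = ±1/2) gives 2 × 15 = 30 states.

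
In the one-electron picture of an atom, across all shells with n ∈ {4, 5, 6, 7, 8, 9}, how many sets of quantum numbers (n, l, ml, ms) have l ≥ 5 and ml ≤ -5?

Work shell by shell — for each n, count the (l, ml) pairs that satisfy l ≥ 5 and ml ≤ -5:
n=6 → 1; n=7 → 3; n=8 → 6; n=9 → 10.
Orbitals: 1 + 3 + 6 + 10 = 20. Including both spin states (ms = ±1/2) gives 2 × 20 = 40 states.

40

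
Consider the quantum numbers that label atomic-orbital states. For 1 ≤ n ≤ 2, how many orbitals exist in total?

5

Total orbitals = 1² + 2² = 5.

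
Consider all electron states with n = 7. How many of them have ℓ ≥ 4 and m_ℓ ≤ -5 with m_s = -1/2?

Contributions: ℓ=5 → 1; ℓ=6 → 2.
Orbitals: 1 + 2 = 3. With m_s fixed to a single value there is one state per orbital, giving 3 states.

3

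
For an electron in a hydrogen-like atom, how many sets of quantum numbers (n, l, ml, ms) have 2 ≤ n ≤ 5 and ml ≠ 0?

80

Count contributing orbitals for each principal shell:
n=2 → 2; n=3 → 6; n=4 → 12; n=5 → 20.
Orbitals: 2 + 6 + 12 + 20 = 40. Including both spin states (ms = ±1/2) gives 2 × 40 = 80 states.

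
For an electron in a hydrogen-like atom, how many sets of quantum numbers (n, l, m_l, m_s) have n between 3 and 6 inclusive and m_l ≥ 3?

20

Treat each shell separately and count matching orbitals:
n=4 → 1; n=5 → 3; n=6 → 6.
Orbitals: 1 + 3 + 6 = 10. Including both spin states (m_s = ±1/2) gives 2 × 10 = 20 states.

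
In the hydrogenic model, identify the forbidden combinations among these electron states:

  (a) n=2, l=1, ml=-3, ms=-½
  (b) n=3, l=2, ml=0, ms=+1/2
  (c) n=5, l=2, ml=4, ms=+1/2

(a) has |ml| = 3 > l = 1, violating −l ≤ ml ≤ l.
(c) has |ml| = 4 > l = 2, violating −l ≤ ml ≤ l.
The remaining set (b) satisfies all four rules.

(a) and (c)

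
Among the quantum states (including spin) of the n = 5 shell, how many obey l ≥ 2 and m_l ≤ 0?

24

The n = 5 shell has l = 0 through 4; check each.
Per l-value: l=2 → 3; l=3 → 4; l=4 → 5.
Orbitals: 3 + 4 + 5 = 12. Each orbital carries two spin states, so 12 × 2 = 24 states.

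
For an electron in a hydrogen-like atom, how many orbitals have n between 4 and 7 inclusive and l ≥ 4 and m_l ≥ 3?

16

Count contributing orbitals for each principal shell:
n=5 → 2; n=6 → 5; n=7 → 9.
Total orbitals: 2 + 5 + 9 = 16.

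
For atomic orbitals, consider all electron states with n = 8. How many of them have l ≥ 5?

78

Per l-value: l=5 → 11; l=6 → 13; l=7 → 15.
Orbitals: 11 + 13 + 15 = 39. Each orbital carries two spin states, so 39 × 2 = 78 states.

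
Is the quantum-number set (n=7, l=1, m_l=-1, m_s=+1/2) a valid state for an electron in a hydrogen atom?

Allowed

n = 7 is a positive integer. l = 1 satisfies 0 ≤ l ≤ n−1 = 6. m_l = -1 lies in the range −l … +l (here −1 … 1). m_s = +1/2 is one of ±1/2.
All four constraints are satisfied.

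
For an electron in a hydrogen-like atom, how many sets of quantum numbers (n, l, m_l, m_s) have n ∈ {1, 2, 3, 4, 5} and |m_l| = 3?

Count contributing orbitals for each principal shell:
n=4 → 2; n=5 → 4.
Orbitals: 2 + 4 = 6. Including both spin states (m_s = ±1/2) gives 2 × 6 = 12 states.

12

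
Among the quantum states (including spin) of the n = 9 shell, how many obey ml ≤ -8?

Orbitals with ml ≤ -8, by l: l=8 → 1.
Orbitals: 1. Each orbital carries two spin states, so 1 × 2 = 2 states.

2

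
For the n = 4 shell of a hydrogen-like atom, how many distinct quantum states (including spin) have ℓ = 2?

10

For n = 4, ℓ ranges over 0 … 3.
Per ℓ-value: ℓ=2 → 5.
Orbitals: 5. Each orbital carries two spin states, so 5 × 2 = 10 states.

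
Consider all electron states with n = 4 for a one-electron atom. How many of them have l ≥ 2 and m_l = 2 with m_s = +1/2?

For n = 4, l ranges over 0 … 3.
Contributions: l=2 → 1; l=3 → 1.
Orbitals: 1 + 1 = 2. With m_s fixed to a single value there is one state per orbital, giving 2 states.

2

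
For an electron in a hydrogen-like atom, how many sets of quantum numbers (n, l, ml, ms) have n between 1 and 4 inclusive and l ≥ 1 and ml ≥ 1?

Work shell by shell — for each n, count the (l, ml) pairs that satisfy l ≥ 1 and ml ≥ 1:
n=2 → 1; n=3 → 3; n=4 → 6.
Orbitals: 1 + 3 + 6 = 10. Including both spin states (ms = ±1/2) gives 2 × 10 = 20 states.

20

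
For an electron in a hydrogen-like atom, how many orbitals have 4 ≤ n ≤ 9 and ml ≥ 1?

116

For each n in the range, tally the orbitals obeying ml ≥ 1:
n=4 → 6; n=5 → 10; n=6 → 15; n=7 → 21; n=8 → 28; n=9 → 36.
Total orbitals: 6 + 10 + 15 + 21 + 28 + 36 = 116.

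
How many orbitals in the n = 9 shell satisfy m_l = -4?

5

With n = 9 the allowed l are 0, 1, …, 8.
Contributions: l=4 → 1; l=5 → 1; l=6 → 1; l=7 → 1; l=8 → 1.
Total orbitals: 1 + 1 + 1 + 1 + 1 = 5.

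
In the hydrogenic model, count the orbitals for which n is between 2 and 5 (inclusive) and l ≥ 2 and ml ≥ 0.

Count contributing orbitals for each principal shell:
n=3 → 3; n=4 → 7; n=5 → 12.
Total orbitals: 3 + 7 + 12 = 22.

22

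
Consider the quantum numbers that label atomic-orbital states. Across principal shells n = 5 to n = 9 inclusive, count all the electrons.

Shell n has n² orbitals: 5²=25 + 6²=36 + 7²=49 + 8²=64 + 9²=81 = 255 orbitals.
Two spin states per orbital: 2 × 255 = 510 electrons.

510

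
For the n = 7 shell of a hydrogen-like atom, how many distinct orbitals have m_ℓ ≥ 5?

With n = 7 the allowed ℓ are 0, 1, …, 6.
The (ℓ, m_ℓ) pairs meeting m_ℓ ≥ 5 give: ℓ=5 → 1; ℓ=6 → 2.
Total orbitals: 1 + 2 = 3.

3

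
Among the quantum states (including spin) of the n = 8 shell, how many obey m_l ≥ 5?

For n = 8, l ranges over 0 … 7.
Per l-value: l=5 → 1; l=6 → 2; l=7 → 3.
Orbitals: 1 + 2 + 3 = 6. Each orbital carries two spin states, so 6 × 2 = 12 states.

12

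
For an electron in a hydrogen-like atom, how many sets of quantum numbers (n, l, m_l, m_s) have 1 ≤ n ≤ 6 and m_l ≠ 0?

Per-shell orbital counts meeting the constraint:
n=2 → 2; n=3 → 6; n=4 → 12; n=5 → 20; n=6 → 30.
Orbitals: 2 + 6 + 12 + 20 + 30 = 70. Including both spin states (m_s = ±1/2) gives 2 × 70 = 140 states.

140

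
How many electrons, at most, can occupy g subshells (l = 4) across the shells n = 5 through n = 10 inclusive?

A g subshell (l = 4) exists for every n ≥ 5, so shells n = 5, 6, 7, 8, 9, 10 each contribute one — 6 subshells.
Since each g subshell holds 2(2·4+1) = 18 electrons, the total is 6 × 18 = 108.

108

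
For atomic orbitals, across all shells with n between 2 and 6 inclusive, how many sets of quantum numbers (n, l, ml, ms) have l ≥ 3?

100

Work shell by shell — for each n, count the (l, ml) pairs that satisfy l ≥ 3:
n=4 → 7; n=5 → 16; n=6 → 27.
Orbitals: 7 + 16 + 27 = 50. Including both spin states (ms = ±1/2) gives 2 × 50 = 100 states.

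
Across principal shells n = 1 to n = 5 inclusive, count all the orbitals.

55

Shell n has n² orbitals: 1²=1 + 2²=4 + 3²=9 + 4²=16 + 5²=25 = 55 orbitals.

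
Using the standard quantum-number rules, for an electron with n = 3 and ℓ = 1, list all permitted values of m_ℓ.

m_ℓ takes every integer from −ℓ to +ℓ. With ℓ = 1 that gives the 3 values -1, 0, 1.

-1, 0, 1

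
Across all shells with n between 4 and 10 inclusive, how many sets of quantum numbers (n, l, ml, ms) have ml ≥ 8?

For each n in the range, tally the orbitals obeying ml ≥ 8:
n=9 → 1; n=10 → 3.
Orbitals: 1 + 3 = 4. Including both spin states (ms = ±1/2) gives 2 × 4 = 8 states.

8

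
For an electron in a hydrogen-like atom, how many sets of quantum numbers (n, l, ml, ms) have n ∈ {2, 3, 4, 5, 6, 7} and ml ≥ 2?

70

Go shell by shell, enumerating (l, ml) with ml ≥ 2:
n=3 → 1; n=4 → 3; n=5 → 6; n=6 → 10; n=7 → 15.
Orbitals: 1 + 3 + 6 + 10 + 15 = 35. Including both spin states (ms = ±1/2) gives 2 × 35 = 70 states.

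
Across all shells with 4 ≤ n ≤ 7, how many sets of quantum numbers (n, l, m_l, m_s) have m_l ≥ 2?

Work shell by shell — for each n, count the (l, m_l) pairs that satisfy m_l ≥ 2:
n=4 → 3; n=5 → 6; n=6 → 10; n=7 → 15.
Orbitals: 3 + 6 + 10 + 15 = 34. Including both spin states (m_s = ±1/2) gives 2 × 34 = 68 states.

68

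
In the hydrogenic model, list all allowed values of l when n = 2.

l is an integer with 0 ≤ l ≤ n−1, so for n = 2: l = 0, 1.

0, 1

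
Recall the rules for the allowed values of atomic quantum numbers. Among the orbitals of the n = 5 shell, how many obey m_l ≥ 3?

With n = 5 the allowed l are 0, 1, …, 4.
The (l, m_l) pairs meeting m_l ≥ 3 give: l=3 → 1; l=4 → 2.
Total orbitals: 1 + 2 = 3.

3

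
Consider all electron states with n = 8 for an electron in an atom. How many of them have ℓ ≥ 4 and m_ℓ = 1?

8

With n = 8 the allowed ℓ are 0, 1, …, 7.
Contributions: ℓ=4 → 1; ℓ=5 → 1; ℓ=6 → 1; ℓ=7 → 1.
Orbitals: 1 + 1 + 1 + 1 = 4. Each orbital carries two spin states, so 4 × 2 = 8 states.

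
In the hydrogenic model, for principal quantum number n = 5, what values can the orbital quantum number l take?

l is an integer with 0 ≤ l ≤ n−1, so for n = 5: l = 0, 1, 2, 3, 4.

0, 1, 2, 3, 4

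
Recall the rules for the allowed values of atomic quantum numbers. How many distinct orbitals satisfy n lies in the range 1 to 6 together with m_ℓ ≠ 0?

Work shell by shell — for each n, count the (ℓ, m_ℓ) pairs that satisfy m_ℓ ≠ 0:
n=2 → 2; n=3 → 6; n=4 → 12; n=5 → 20; n=6 → 30.
Total orbitals: 2 + 6 + 12 + 20 + 30 = 70.

70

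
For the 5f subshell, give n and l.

The leading integer gives n = 5; the letter 'f' means l = 3.

n = 5, l = 3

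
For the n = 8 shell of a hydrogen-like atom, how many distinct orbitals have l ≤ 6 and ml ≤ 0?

Orbitals with l ≤ 6 and ml ≤ 0, by l: l=0 → 1; l=1 → 2; l=2 → 3; l=3 → 4; l=4 → 5; l=5 → 6; l=6 → 7.
Total orbitals: 1 + 2 + 3 + 4 + 5 + 6 + 7 = 28.

28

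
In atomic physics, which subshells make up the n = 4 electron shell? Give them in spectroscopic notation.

4s, 4p, 4d, 4f

For n = 4, l runs from 0 to 3. In spectroscopic notation l = 0,1,2,… ↔ s,p,d,f,g,h,i, so the subshells are 4s, 4p, 4d, 4f.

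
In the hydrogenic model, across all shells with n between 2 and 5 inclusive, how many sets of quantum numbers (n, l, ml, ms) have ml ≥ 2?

For each n in the range, tally the orbitals obeying ml ≥ 2:
n=3 → 1; n=4 → 3; n=5 → 6.
Orbitals: 1 + 3 + 6 = 10. Including both spin states (ms = ±1/2) gives 2 × 10 = 20 states.

20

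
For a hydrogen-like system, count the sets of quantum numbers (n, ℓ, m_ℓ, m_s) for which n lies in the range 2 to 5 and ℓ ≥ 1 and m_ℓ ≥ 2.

For each n in the range, tally the orbitals obeying ℓ ≥ 1 and m_ℓ ≥ 2:
n=3 → 1; n=4 → 3; n=5 → 6.
Orbitals: 1 + 3 + 6 = 10. Including both spin states (m_s = ±1/2) gives 2 × 10 = 20 states.

20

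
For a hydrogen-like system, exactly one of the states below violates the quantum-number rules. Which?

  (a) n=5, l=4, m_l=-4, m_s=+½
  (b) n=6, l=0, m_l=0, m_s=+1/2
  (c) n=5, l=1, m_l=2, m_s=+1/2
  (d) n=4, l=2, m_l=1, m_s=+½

(c) has |m_l| = 2 > l = 1, violating −l ≤ m_l ≤ l.
The remaining sets (a), (b), (d) satisfy all four rules.

(c)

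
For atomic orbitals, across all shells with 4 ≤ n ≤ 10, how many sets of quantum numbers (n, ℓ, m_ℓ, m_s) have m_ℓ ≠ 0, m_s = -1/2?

Count contributing orbitals for each principal shell:
n=4 → 12; n=5 → 20; n=6 → 30; n=7 → 42; n=8 → 56; n=9 → 72; n=10 → 90.
Orbitals: 12 + 20 + 30 + 42 + 56 + 72 + 90 = 322. With m_s fixed to -1/2 there is one state per orbital, so 322 states.

322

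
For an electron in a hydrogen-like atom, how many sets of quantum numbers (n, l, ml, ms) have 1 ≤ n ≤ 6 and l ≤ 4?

160

Treat each shell separately and count matching orbitals:
n=1 → 1; n=2 → 4; n=3 → 9; n=4 → 16; n=5 → 25; n=6 → 25.
Orbitals: 1 + 4 + 9 + 16 + 25 + 25 = 80. Including both spin states (ms = ±1/2) gives 2 × 80 = 160 states.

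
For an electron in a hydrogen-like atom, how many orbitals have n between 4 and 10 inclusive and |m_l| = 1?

84

Treat each shell separately and count matching orbitals:
n=4 → 6; n=5 → 8; n=6 → 10; n=7 → 12; n=8 → 14; n=9 → 16; n=10 → 18.
Total orbitals: 6 + 8 + 10 + 12 + 14 + 16 + 18 = 84.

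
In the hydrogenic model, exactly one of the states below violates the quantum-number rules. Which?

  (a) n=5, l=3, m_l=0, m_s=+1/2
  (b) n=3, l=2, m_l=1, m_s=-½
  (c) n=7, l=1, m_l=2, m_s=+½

(c)

(c) has |m_l| = 2 > l = 1, violating −l ≤ m_l ≤ l.
The remaining sets (a), (b) satisfy all four rules.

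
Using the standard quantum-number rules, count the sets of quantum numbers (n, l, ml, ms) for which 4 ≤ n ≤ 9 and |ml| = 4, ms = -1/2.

Go shell by shell, enumerating (l, ml) with |ml| = 4:
n=5 → 2; n=6 → 4; n=7 → 6; n=8 → 8; n=9 → 10.
Orbitals: 2 + 4 + 6 + 8 + 10 = 30. With ms fixed to -1/2 there is one state per orbital, so 30 states.

30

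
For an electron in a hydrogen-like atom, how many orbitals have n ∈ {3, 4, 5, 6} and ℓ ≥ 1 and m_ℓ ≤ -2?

20

Count contributing orbitals for each principal shell:
n=3 → 1; n=4 → 3; n=5 → 6; n=6 → 10.
Total orbitals: 1 + 3 + 6 + 10 = 20.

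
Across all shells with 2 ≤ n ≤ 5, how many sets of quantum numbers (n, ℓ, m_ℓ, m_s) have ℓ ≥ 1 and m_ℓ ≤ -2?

Go shell by shell, enumerating (ℓ, m_ℓ) with ℓ ≥ 1 and m_ℓ ≤ -2:
n=3 → 1; n=4 → 3; n=5 → 6.
Orbitals: 1 + 3 + 6 = 10. Including both spin states (m_s = ±1/2) gives 2 × 10 = 20 states.

20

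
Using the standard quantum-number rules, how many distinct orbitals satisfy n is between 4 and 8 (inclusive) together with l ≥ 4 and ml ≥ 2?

Per-shell orbital counts meeting the constraint:
n=5 → 3; n=6 → 7; n=7 → 12; n=8 → 18.
Total orbitals: 3 + 7 + 12 + 18 = 40.

40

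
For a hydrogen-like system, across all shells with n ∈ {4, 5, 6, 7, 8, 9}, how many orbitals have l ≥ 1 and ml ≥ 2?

Per-shell orbital counts meeting the constraint:
n=4 → 3; n=5 → 6; n=6 → 10; n=7 → 15; n=8 → 21; n=9 → 28.
Total orbitals: 3 + 6 + 10 + 15 + 21 + 28 = 83.

83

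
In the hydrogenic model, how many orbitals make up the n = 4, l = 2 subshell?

5

A subshell has 2l+1 orbitals; with l = 2, that's 5.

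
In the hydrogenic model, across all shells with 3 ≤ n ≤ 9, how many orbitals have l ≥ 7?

47

Per-shell orbital counts meeting the constraint:
n=8 → 15; n=9 → 32.
Total orbitals: 15 + 32 = 47.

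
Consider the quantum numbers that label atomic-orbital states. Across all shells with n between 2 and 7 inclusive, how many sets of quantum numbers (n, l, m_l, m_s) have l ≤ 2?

Per-shell orbital counts meeting the constraint:
n=2 → 4; n=3 → 9; n=4 → 9; n=5 → 9; n=6 → 9; n=7 → 9.
Orbitals: 4 + 9 + 9 + 9 + 9 + 9 = 49. Including both spin states (m_s = ±1/2) gives 2 × 49 = 98 states.

98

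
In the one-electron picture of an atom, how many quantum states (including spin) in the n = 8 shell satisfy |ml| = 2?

With n = 8 the allowed l are 0, 1, …, 7.
Orbitals with |ml| = 2, by l: l=2 → 2; l=3 → 2; l=4 → 2; l=5 → 2; l=6 → 2; l=7 → 2.
Orbitals: 2 + 2 + 2 + 2 + 2 + 2 = 12. Each orbital carries two spin states, so 12 × 2 = 24 states.

24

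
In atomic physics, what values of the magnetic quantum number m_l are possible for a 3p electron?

-1, 0, 1

The 3p subshell has l = 1, and m_l takes every integer from −l to +l. With l = 1 that gives the 3 values -1, 0, 1.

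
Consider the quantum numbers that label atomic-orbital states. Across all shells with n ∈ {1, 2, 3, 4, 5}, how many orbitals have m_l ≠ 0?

40

Count contributing orbitals for each principal shell:
n=2 → 2; n=3 → 6; n=4 → 12; n=5 → 20.
Total orbitals: 2 + 6 + 12 + 20 = 40.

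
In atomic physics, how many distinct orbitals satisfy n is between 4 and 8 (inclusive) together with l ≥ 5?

74

Work shell by shell — for each n, count the (l, ml) pairs that satisfy l ≥ 5:
n=6 → 11; n=7 → 24; n=8 → 39.
Total orbitals: 11 + 24 + 39 = 74.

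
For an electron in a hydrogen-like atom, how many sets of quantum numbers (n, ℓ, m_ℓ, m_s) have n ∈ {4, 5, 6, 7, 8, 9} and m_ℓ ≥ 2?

Go shell by shell, enumerating (ℓ, m_ℓ) with m_ℓ ≥ 2:
n=4 → 3; n=5 → 6; n=6 → 10; n=7 → 15; n=8 → 21; n=9 → 28.
Orbitals: 3 + 6 + 10 + 15 + 21 + 28 = 83. Including both spin states (m_s = ±1/2) gives 2 × 83 = 166 states.

166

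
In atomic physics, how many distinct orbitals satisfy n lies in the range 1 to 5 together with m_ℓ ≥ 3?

4

Per-shell orbital counts meeting the constraint:
n=4 → 1; n=5 → 3.
Total orbitals: 1 + 3 = 4.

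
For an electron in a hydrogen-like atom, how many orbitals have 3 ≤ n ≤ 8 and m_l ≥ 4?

20

Treat each shell separately and count matching orbitals:
n=5 → 1; n=6 → 3; n=7 → 6; n=8 → 10.
Total orbitals: 1 + 3 + 6 + 10 = 20.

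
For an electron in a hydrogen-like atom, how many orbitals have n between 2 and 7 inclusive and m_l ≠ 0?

Per-shell orbital counts meeting the constraint:
n=2 → 2; n=3 → 6; n=4 → 12; n=5 → 20; n=6 → 30; n=7 → 42.
Total orbitals: 2 + 6 + 12 + 20 + 30 + 42 = 112.

112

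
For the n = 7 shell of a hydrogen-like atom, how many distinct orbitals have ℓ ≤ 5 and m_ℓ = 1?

5

With n = 7 the allowed ℓ are 0, 1, …, 6.
Contributions: ℓ=1 → 1; ℓ=2 → 1; ℓ=3 → 1; ℓ=4 → 1; ℓ=5 → 1.
Total orbitals: 1 + 1 + 1 + 1 + 1 = 5.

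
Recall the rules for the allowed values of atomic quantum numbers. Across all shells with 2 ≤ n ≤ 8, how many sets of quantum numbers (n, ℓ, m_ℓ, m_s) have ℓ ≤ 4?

Treat each shell separately and count matching orbitals:
n=2 → 4; n=3 → 9; n=4 → 16; n=5 → 25; n=6 → 25; n=7 → 25; n=8 → 25.
Orbitals: 4 + 9 + 16 + 25 + 25 + 25 + 25 = 129. Including both spin states (m_s = ±1/2) gives 2 × 129 = 258 states.

258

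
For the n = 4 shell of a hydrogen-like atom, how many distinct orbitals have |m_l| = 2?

4

With n = 4 the allowed l are 0, 1, …, 3.
Contributions: l=2 → 2; l=3 → 2.
Total orbitals: 2 + 2 = 4.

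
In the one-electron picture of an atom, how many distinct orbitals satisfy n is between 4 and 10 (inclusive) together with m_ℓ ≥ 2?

Per-shell orbital counts meeting the constraint:
n=4 → 3; n=5 → 6; n=6 → 10; n=7 → 15; n=8 → 21; n=9 → 28; n=10 → 36.
Total orbitals: 3 + 6 + 10 + 15 + 21 + 28 + 36 = 119.

119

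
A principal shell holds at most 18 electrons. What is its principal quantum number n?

2n² = 18 ⇒ n² = 9 ⇒ n = 3.

n = 3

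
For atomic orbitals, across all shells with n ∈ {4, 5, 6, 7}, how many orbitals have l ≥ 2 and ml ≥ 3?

20

Work shell by shell — for each n, count the (l, ml) pairs that satisfy l ≥ 2 and ml ≥ 3:
n=4 → 1; n=5 → 3; n=6 → 6; n=7 → 10.
Total orbitals: 1 + 3 + 6 + 10 = 20.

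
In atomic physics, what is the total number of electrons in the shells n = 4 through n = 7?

Shell n has n² orbitals: 4²=16 + 5²=25 + 6²=36 + 7²=49 = 126 orbitals.
Two spin states per orbital: 2 × 126 = 252 electrons.

252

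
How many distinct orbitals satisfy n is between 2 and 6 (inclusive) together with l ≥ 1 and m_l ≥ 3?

10

Go shell by shell, enumerating (l, m_l) with l ≥ 1 and m_l ≥ 3:
n=4 → 1; n=5 → 3; n=6 → 6.
Total orbitals: 1 + 3 + 6 = 10.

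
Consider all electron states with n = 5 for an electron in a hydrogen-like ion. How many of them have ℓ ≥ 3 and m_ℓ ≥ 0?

The (ℓ, m_ℓ) pairs meeting ℓ ≥ 3 and m_ℓ ≥ 0 give: ℓ=3 → 4; ℓ=4 → 5.
Orbitals: 4 + 5 = 9. Each orbital carries two spin states, so 9 × 2 = 18 states.

18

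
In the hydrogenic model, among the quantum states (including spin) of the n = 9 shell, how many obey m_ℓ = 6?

6

Go through ℓ = 0, …, 8 (the values permitted for n = 9).
Per ℓ-value: ℓ=6 → 1; ℓ=7 → 1; ℓ=8 → 1.
Orbitals: 1 + 1 + 1 = 3. Each orbital carries two spin states, so 3 × 2 = 6 states.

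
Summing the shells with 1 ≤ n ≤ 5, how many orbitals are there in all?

Shell n has n² orbitals: 1²=1 + 2²=4 + 3²=9 + 4²=16 + 5²=25 = 55 orbitals.

55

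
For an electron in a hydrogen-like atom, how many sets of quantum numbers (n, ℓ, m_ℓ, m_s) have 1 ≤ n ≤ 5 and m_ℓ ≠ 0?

80

Treat each shell separately and count matching orbitals:
n=2 → 2; n=3 → 6; n=4 → 12; n=5 → 20.
Orbitals: 2 + 6 + 12 + 20 = 40. Including both spin states (m_s = ±1/2) gives 2 × 40 = 80 states.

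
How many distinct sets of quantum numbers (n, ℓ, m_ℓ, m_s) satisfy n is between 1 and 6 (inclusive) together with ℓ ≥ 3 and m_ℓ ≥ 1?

44

Work shell by shell — for each n, count the (ℓ, m_ℓ) pairs that satisfy ℓ ≥ 3 and m_ℓ ≥ 1:
n=4 → 3; n=5 → 7; n=6 → 12.
Orbitals: 3 + 7 + 12 = 22. Including both spin states (m_s = ±1/2) gives 2 × 22 = 44 states.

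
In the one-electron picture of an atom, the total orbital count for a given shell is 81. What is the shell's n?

n = 9

n² = 81 ⇒ n = 9.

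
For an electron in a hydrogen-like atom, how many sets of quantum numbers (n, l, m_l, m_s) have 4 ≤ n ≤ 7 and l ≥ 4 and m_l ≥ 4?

20

Work shell by shell — for each n, count the (l, m_l) pairs that satisfy l ≥ 4 and m_l ≥ 4:
n=5 → 1; n=6 → 3; n=7 → 6.
Orbitals: 1 + 3 + 6 = 10. Including both spin states (m_s = ±1/2) gives 2 × 10 = 20 states.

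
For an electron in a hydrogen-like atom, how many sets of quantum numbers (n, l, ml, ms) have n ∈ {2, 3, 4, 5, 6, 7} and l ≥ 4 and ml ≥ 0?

68

For each n in the range, tally the orbitals obeying l ≥ 4 and ml ≥ 0:
n=5 → 5; n=6 → 11; n=7 → 18.
Orbitals: 5 + 11 + 18 = 34. Including both spin states (ms = ±1/2) gives 2 × 34 = 68 states.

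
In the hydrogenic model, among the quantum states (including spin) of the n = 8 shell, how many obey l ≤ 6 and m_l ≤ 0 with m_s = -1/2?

28

Go through l = 0, …, 7 (the values permitted for n = 8).
Orbitals with l ≤ 6 and m_l ≤ 0, by l: l=0 → 1; l=1 → 2; l=2 → 3; l=3 → 4; l=4 → 5; l=5 → 6; l=6 → 7.
Orbitals: 1 + 2 + 3 + 4 + 5 + 6 + 7 = 28. With m_s fixed to a single value there is one state per orbital, giving 28 states.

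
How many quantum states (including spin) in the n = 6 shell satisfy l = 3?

14

With n = 6 the allowed l are 0, 1, …, 5.
Per l-value: l=3 → 7.
Orbitals: 7. Each orbital carries two spin states, so 7 × 2 = 14 states.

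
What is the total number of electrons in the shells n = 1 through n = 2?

Shell n has n² orbitals: 1²=1 + 2²=4 = 5 orbitals.
Two spin states per orbital: 2 × 5 = 10 electrons.

10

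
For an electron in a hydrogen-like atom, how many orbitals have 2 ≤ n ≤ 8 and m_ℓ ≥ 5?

Per-shell orbital counts meeting the constraint:
n=6 → 1; n=7 → 3; n=8 → 6.
Total orbitals: 1 + 3 + 6 = 10.

10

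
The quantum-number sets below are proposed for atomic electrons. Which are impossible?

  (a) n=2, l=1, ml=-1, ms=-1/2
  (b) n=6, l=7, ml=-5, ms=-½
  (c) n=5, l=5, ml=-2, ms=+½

(b) and (c)

(b) has l = 7 ≥ n = 6, violating 0 ≤ l ≤ n−1.
(c) has l = 5 ≥ n = 5, violating 0 ≤ l ≤ n−1.
The remaining set (a) satisfies all four rules.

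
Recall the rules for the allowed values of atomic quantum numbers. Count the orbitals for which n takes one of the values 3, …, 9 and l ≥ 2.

252

For each n in the range, tally the orbitals obeying l ≥ 2:
n=3 → 5; n=4 → 12; n=5 → 21; n=6 → 32; n=7 → 45; n=8 → 60; n=9 → 77.
Total orbitals: 5 + 12 + 21 + 32 + 45 + 60 + 77 = 252.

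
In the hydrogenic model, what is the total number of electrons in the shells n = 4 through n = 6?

Shell n has n² orbitals: 4²=16 + 5²=25 + 6²=36 = 77 orbitals.
Two spin states per orbital: 2 × 77 = 154 electrons.

154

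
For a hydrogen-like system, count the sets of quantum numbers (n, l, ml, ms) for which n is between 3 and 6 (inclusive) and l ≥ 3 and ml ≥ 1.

44

Count contributing orbitals for each principal shell:
n=4 → 3; n=5 → 7; n=6 → 12.
Orbitals: 3 + 7 + 12 = 22. Including both spin states (ms = ±1/2) gives 2 × 22 = 44 states.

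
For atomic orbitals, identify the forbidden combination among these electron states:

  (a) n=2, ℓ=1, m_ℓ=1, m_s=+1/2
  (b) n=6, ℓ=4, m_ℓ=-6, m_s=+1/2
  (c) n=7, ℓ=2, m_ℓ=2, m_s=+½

(b)

(b) has |m_ℓ| = 6 > ℓ = 4, violating −ℓ ≤ m_ℓ ≤ ℓ.
The remaining sets (a), (c) satisfy all four rules.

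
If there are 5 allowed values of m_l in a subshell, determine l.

m_l ranges over 2l+1 integers, so 2l+1 = 5 ⇒ l = 2.

l = 2 (d)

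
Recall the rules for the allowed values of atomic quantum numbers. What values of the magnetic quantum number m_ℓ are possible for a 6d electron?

The 6d subshell has ℓ = 2, and m_ℓ takes every integer from −ℓ to +ℓ. With ℓ = 2 that gives the 5 values -2, -1, 0, 1, 2.

-2, -1, 0, 1, 2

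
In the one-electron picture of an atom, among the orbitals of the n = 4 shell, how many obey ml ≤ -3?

1

Contributions: l=3 → 1.
Total orbitals: 1.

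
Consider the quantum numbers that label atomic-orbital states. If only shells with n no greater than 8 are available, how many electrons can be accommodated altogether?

408

Total orbitals = 1² + 2² + 3² + 4² + 5² + 6² + 7² + 8² = 204. Doubling for spin gives 408 electrons.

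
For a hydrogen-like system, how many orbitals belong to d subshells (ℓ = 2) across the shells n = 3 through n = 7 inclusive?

A d subshell (ℓ = 2) exists for every n ≥ 3, so shells n = 3, 4, 5, 6, 7 each contribute one — 5 subshells.
Since each d subshell has 2·2+1 = 5 orbitals, the total is 5 × 5 = 25.

25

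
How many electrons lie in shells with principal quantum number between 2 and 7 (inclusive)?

Shell n has n² orbitals: 2²=4 + 3²=9 + 4²=16 + 5²=25 + 6²=36 + 7²=49 = 139 orbitals.
Two spin states per orbital: 2 × 139 = 278 electrons.

278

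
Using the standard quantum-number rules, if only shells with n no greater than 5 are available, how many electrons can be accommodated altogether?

110

Total orbitals = 1² + 2² + 3² + 4² + 5² = 55. Doubling for spin gives 110 electrons.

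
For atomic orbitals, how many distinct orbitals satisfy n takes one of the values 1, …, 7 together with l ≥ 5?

35

Go shell by shell, enumerating (l, m_l) with l ≥ 5:
n=6 → 11; n=7 → 24.
Total orbitals: 11 + 24 = 35.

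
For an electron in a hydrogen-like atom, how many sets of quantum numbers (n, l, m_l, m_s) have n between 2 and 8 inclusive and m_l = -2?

42

Work shell by shell — for each n, count the (l, m_l) pairs that satisfy m_l = -2:
n=3 → 1; n=4 → 2; n=5 → 3; n=6 → 4; n=7 → 5; n=8 → 6.
Orbitals: 1 + 2 + 3 + 4 + 5 + 6 = 21. Including both spin states (m_s = ±1/2) gives 2 × 21 = 42 states.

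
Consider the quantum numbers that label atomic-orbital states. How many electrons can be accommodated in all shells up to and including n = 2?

Total orbitals = 1² + 2² = 5. Doubling for spin gives 10 electrons.

10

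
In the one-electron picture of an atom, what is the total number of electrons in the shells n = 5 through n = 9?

Shell n has n² orbitals: 5²=25 + 6²=36 + 7²=49 + 8²=64 + 9²=81 = 255 orbitals.
Two spin states per orbital: 2 × 255 = 510 electrons.

510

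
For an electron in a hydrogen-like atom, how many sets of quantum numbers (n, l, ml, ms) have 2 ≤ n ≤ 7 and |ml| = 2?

60

Treat each shell separately and count matching orbitals:
n=3 → 2; n=4 → 4; n=5 → 6; n=6 → 8; n=7 → 10.
Orbitals: 2 + 4 + 6 + 8 + 10 = 30. Including both spin states (ms = ±1/2) gives 2 × 30 = 60 states.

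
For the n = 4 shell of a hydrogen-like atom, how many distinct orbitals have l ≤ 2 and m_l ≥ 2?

1

Go through l = 0, …, 3 (the values permitted for n = 4).
Contributions: l=2 → 1.
Total orbitals: 1.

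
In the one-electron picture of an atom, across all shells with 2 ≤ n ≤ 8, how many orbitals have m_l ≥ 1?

84

For each n in the range, tally the orbitals obeying m_l ≥ 1:
n=2 → 1; n=3 → 3; n=4 → 6; n=5 → 10; n=6 → 15; n=7 → 21; n=8 → 28.
Total orbitals: 1 + 3 + 6 + 10 + 15 + 21 + 28 = 84.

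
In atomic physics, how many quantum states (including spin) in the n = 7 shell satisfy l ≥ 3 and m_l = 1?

8

The (l, m_l) pairs meeting l ≥ 3 and m_l = 1 give: l=3 → 1; l=4 → 1; l=5 → 1; l=6 → 1.
Orbitals: 1 + 1 + 1 + 1 = 4. Each orbital carries two spin states, so 4 × 2 = 8 states.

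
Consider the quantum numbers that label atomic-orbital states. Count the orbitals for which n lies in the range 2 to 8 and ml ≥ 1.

84

Per-shell orbital counts meeting the constraint:
n=2 → 1; n=3 → 3; n=4 → 6; n=5 → 10; n=6 → 15; n=7 → 21; n=8 → 28.
Total orbitals: 1 + 3 + 6 + 10 + 15 + 21 + 28 = 84.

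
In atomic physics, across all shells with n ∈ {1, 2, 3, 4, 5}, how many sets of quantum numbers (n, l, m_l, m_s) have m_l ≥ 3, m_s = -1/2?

4

For each n in the range, tally the orbitals obeying m_l ≥ 3:
n=4 → 1; n=5 → 3.
Orbitals: 1 + 3 = 4. With m_s fixed to -1/2 there is one state per orbital, so 4 states.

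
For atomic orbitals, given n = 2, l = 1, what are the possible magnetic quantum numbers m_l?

-1, 0, 1

m_l takes every integer from −l to +l. With l = 1 that gives the 3 values -1, 0, 1.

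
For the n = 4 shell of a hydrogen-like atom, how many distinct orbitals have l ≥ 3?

The n = 4 shell has l = 0 through 3; check each.
Orbitals with l ≥ 3, by l: l=3 → 7.
Total orbitals: 7.

7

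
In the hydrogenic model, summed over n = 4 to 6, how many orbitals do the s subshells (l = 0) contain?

An s subshell (l = 0) exists for every n ≥ 1, so shells n = 4, 5, 6 each contribute one — 3 subshells.
Since each s subshell has 2·0+1 = 1 orbital, the total is 3 × 1 = 3.

3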